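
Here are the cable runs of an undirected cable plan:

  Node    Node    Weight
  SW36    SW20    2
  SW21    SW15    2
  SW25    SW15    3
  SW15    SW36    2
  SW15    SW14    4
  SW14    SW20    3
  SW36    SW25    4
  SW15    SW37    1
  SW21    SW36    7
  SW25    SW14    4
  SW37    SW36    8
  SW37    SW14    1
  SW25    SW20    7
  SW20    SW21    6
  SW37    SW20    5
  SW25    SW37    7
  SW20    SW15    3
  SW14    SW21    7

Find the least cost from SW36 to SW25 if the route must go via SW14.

8

Best SW36 to SW14: SW36–SW15–SW37–SW14 costing 4
Best SW14 to SW25: SW14–SW25 costing 4
Total via SW14: 4 + 4 = 8.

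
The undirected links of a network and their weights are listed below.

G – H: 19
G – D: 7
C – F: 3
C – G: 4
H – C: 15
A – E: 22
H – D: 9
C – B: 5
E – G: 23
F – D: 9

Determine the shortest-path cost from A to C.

49

Enumerating some paths:
A - E - G - D - H - C: 22+23+7+9+15 = 76
A - E - G - C: 22+23+4 = 49
A - E - G - H - C: 22+23+19+15 = 79
A - E - G - D - F - C: 22+23+7+9+3 = 64
Cheapest is A - E - G - C at 49.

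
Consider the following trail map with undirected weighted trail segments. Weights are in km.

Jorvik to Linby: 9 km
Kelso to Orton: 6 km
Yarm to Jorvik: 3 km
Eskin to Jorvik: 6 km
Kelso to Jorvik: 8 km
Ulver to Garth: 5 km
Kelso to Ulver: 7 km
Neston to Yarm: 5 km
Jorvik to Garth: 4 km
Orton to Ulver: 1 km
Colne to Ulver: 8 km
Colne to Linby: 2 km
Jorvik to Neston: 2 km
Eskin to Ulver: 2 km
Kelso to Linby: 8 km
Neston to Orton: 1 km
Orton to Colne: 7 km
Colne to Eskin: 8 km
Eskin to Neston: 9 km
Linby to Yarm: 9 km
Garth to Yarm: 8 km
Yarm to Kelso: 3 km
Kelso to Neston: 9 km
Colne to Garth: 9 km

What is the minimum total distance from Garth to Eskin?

Candidate routes:
Garth → Jorvik → Eskin: 4+6 = 10
Garth → Ulver → Orton → Neston → Jorvik → Eskin: 5+1+1+2+6 = 15
Garth → Jorvik → Neston → Orton → Ulver → Eskin: 4+2+1+1+2 = 10
Garth → Ulver → Eskin: 5+2 = 7
The minimum is 7 km via Garth → Ulver → Eskin.

7 km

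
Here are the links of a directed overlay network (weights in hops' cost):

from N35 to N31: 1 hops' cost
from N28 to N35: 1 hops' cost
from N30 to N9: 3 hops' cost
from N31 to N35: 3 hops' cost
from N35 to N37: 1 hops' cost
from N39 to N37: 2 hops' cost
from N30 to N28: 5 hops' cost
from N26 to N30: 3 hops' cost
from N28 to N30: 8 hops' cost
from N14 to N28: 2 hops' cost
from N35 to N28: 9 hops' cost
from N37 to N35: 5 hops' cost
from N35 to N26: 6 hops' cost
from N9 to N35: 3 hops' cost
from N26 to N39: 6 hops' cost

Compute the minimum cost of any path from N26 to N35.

Running Dijkstra from N26:
N26: 0
N30: 3  (via N26)
N39: 6  (via N26)
N9: 6  (via N30)
N28: 8  (via N30)
N37: 8  (via N39)
N35: 9  (via N9)
Shortest route: N26 → N30 → N9 → N35 = 9 hops' cost.

9 hops' cost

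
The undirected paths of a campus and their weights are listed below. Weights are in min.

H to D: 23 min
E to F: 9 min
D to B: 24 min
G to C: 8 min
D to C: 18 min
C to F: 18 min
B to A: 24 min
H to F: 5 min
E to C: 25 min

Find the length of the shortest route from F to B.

52 min

Shortest distances from F:
F: 0
H: 5  (via F)
E: 9  (via F)
C: 18  (via F)
G: 26  (via C)
D: 28  (via H)
B: 52  (via D)
Shortest route: F–H–D–B = 52 min.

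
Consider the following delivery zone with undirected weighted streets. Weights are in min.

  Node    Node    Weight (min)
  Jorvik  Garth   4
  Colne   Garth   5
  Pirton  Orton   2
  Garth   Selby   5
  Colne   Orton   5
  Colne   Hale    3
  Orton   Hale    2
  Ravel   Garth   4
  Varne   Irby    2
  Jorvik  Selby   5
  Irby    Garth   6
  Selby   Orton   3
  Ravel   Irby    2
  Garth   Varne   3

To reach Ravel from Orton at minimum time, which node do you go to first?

Candidate routes:
Orton → Colne → Garth → Ravel: 5+5+4 = 14
Orton → Selby → Garth → Varne → Irby → Ravel: 3+5+3+2+2 = 15
Orton → Hale → Colne → Garth → Ravel: 2+3+5+4 = 14
Orton → Selby → Garth → Ravel: 3+5+4 = 12
The minimum is 12 min via Orton → Selby → Garth → Ravel.
So from Orton the first move is to Selby.

Selby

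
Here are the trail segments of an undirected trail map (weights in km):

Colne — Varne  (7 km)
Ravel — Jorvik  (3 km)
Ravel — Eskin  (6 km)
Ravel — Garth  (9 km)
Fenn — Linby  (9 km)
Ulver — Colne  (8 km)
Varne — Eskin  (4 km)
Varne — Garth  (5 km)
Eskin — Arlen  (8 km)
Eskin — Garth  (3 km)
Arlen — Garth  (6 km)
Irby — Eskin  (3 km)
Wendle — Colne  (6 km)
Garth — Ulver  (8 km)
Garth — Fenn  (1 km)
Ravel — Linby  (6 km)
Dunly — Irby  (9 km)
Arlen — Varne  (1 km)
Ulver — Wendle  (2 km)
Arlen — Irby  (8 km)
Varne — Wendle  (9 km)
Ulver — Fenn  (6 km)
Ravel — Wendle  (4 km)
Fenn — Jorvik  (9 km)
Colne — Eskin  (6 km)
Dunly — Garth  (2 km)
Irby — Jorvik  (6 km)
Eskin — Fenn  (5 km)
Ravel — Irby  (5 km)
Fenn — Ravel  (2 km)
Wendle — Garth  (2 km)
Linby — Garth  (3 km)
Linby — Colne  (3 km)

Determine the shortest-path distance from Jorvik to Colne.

Running Dijkstra from Jorvik:
Jorvik: 0
Ravel: 3  (via Jorvik)
Fenn: 5  (via Ravel)
Irby: 6  (via Jorvik)
Garth: 6  (via Fenn)
Wendle: 7  (via Ravel)
Dunly: 8  (via Garth)
Eskin: 9  (via Ravel)
Linby: 9  (via Ravel)
Ulver: 9  (via Wendle)
Varne: 11  (via Garth)
Colne: 12  (via Linby)
Shortest route: Jorvik–Ravel–Linby–Colne = 12 km.

12 km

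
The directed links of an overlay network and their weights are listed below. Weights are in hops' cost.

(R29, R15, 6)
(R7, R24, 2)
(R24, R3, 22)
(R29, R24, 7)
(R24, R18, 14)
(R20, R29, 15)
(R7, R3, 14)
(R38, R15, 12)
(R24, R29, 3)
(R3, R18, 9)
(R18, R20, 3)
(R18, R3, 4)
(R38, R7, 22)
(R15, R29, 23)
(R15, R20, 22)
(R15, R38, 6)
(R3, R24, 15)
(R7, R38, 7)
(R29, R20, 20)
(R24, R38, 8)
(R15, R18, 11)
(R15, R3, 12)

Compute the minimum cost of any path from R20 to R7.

49 hops' cost

Running Dijkstra from R20:
R20: 0
R29: 15  (via R20)
R15: 21  (via R29)
R24: 22  (via R29)
R38: 27  (via R15)
R18: 32  (via R15)
R3: 33  (via R15)
R7: 49  (via R38)
Shortest route: R20–R29–R15–R38–R7 = 49 hops' cost.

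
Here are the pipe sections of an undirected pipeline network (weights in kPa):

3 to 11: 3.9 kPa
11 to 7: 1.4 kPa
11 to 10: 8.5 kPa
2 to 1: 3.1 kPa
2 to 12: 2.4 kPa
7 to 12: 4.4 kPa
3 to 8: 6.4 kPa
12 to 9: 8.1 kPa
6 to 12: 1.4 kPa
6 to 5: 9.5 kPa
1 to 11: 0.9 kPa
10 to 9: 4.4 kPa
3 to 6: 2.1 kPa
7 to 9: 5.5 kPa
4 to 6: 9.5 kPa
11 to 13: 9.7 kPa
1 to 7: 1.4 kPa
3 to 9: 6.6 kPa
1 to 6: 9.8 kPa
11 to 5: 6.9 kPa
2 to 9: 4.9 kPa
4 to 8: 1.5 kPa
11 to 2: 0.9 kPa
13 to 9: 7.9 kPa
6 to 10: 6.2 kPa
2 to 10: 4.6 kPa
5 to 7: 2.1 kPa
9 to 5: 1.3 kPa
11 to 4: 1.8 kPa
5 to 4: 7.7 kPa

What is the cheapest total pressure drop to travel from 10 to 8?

8.8 kPa

Running Dijkstra from 10:
10: 0
9: 4.4  (via 10)
2: 4.6  (via 10)
11: 5.5  (via 2)
5: 5.7  (via 9)
6: 6.2  (via 10)
1: 6.4  (via 11)
7: 6.9  (via 11)
12: 7  (via 2)
4: 7.3  (via 11)
3: 8.3  (via 6)
8: 8.8  (via 4)
Shortest route: 10 → 2 → 11 → 4 → 8 = 8.8 kPa.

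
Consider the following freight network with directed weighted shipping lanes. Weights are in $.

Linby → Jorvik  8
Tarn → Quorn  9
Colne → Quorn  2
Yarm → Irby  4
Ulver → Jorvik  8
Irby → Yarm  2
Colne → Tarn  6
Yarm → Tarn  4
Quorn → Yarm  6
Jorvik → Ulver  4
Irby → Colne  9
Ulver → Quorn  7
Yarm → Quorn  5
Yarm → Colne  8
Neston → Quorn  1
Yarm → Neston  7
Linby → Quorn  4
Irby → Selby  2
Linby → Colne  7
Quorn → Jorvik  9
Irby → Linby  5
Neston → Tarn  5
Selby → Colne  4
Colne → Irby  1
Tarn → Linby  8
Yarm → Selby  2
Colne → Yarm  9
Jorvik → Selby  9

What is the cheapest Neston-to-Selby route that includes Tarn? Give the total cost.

$22

Shortest Neston→Tarn: Neston → Tarn = 5
Shortest Tarn→Selby: Tarn → Quorn → Yarm → Selby = 17
Total via Tarn: 5 + 17 = $22.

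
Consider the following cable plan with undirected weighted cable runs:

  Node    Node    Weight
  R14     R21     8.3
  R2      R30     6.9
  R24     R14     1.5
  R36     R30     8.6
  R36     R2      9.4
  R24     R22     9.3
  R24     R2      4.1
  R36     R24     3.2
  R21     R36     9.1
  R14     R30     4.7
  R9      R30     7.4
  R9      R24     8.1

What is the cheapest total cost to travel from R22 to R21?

Running Dijkstra from R22:
R22: 0
R24: 9.3  (via R22)
R14: 10.8  (via R24)
R36: 12.5  (via R24)
R2: 13.4  (via R24)
R30: 15.5  (via R14)
R9: 17.4  (via R24)
R21: 19.1  (via R14)
Shortest route: R22–R24–R14–R21 = 19.1.

19.1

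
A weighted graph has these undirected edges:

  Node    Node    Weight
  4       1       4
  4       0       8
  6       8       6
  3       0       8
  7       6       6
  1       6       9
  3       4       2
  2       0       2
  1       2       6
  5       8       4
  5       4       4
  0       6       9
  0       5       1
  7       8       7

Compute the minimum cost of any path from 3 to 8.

Enumerating some paths:
3–4–5–8: 2+4+4 = 10
3–0–5–8: 8+1+4 = 13
3–4–0–5–8: 2+8+1+4 = 15
Cheapest is 3–4–5–8 at 10.

10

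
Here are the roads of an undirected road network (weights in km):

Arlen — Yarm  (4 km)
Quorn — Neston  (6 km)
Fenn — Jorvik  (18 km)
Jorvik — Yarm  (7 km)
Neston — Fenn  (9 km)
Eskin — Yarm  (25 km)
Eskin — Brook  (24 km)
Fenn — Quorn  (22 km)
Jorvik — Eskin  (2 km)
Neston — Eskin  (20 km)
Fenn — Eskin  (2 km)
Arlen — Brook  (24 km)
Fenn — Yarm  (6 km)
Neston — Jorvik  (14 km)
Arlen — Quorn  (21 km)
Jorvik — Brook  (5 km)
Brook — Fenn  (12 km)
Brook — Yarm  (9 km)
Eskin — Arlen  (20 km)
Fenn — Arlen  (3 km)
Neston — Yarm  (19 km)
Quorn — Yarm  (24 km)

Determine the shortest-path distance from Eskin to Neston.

Enumerating some paths:
Eskin–Neston: 20 = 20
Eskin–Fenn–Neston: 2+9 = 11
Eskin–Jorvik–Neston: 2+14 = 16
The minimum is 11 km via Eskin–Fenn–Neston.

11 km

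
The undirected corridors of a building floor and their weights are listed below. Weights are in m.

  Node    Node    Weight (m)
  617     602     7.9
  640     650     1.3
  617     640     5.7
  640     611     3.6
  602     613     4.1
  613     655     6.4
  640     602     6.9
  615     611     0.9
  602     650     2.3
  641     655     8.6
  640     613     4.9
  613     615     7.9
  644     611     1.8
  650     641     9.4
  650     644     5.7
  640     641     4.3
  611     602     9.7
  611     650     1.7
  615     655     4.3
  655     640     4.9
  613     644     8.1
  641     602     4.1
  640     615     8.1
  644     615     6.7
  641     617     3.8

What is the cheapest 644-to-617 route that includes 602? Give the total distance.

Best 644 to 602: 644 → 611 → 650 → 602 costing 5.8
Shortest 602→617: 602 → 617 = 7.9
Total via 602: 5.8 + 7.9 = 13.7 m.

13.7 m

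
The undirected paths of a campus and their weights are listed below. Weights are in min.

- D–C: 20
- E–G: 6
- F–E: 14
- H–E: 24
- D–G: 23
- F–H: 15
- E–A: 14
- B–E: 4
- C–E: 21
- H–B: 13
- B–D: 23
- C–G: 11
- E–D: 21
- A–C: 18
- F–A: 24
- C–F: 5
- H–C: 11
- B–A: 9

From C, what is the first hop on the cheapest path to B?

Compare a few routes:
C - H - B: 11+13 = 24
C - F - E - B: 5+14+4 = 23
C - E - B: 21+4 = 25
C - G - E - B: 11+6+4 = 21
Cheapest is C - G - E - B at 21 min.
So from C the first move is to G.

G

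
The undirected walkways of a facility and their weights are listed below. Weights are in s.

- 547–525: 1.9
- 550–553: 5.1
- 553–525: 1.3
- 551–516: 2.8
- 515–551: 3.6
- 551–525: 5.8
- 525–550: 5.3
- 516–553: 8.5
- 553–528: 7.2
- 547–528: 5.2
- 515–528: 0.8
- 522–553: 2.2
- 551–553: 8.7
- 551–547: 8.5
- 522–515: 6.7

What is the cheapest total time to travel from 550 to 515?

13.1 s

Compare a few routes:
550–553–522–515: 5.1+2.2+6.7 = 14
550–525–547–528–515: 5.3+1.9+5.2+0.8 = 13.2
550–553–528–515: 5.1+7.2+0.8 = 13.1
The minimum is 13.1 s via 550–553–528–515.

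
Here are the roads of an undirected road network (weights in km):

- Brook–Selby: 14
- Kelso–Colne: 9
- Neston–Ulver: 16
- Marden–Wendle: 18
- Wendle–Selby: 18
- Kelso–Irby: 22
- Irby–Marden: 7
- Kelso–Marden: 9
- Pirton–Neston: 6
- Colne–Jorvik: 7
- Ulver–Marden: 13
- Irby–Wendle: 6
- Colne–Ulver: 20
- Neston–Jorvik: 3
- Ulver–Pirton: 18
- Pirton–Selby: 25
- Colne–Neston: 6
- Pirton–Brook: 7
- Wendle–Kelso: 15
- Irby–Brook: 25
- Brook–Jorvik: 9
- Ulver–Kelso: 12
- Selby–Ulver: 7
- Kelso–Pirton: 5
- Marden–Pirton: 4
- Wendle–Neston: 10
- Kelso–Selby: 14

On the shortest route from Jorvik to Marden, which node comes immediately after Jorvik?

Enumerating some paths:
Jorvik → Brook → Pirton → Marden: 9+7+4 = 20
Jorvik → Neston → Pirton → Marden: 3+6+4 = 13
The minimum is 13 km via Jorvik → Neston → Pirton → Marden.
So from Jorvik the first move is to Neston.

Neston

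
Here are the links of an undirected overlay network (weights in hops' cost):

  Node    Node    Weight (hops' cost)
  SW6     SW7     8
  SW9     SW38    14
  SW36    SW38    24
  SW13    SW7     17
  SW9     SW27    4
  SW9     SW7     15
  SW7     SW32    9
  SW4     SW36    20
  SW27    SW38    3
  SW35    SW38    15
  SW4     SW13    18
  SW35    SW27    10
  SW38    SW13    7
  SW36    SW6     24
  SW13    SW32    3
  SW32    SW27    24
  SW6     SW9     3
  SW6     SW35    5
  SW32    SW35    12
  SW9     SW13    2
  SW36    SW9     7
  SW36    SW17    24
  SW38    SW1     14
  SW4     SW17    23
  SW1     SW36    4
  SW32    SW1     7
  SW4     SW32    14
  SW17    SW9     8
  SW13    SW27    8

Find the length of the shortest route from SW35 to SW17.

16 hops' cost

Running Dijkstra from SW35:
SW35: 0
SW6: 5  (via SW35)
SW9: 8  (via SW6)
SW13: 10  (via SW9)
SW27: 10  (via SW35)
SW32: 12  (via SW35)
SW38: 13  (via SW27)
SW7: 13  (via SW6)
SW36: 15  (via SW9)
SW17: 16  (via SW9)
Shortest route: SW35–SW6–SW9–SW17 = 16 hops' cost.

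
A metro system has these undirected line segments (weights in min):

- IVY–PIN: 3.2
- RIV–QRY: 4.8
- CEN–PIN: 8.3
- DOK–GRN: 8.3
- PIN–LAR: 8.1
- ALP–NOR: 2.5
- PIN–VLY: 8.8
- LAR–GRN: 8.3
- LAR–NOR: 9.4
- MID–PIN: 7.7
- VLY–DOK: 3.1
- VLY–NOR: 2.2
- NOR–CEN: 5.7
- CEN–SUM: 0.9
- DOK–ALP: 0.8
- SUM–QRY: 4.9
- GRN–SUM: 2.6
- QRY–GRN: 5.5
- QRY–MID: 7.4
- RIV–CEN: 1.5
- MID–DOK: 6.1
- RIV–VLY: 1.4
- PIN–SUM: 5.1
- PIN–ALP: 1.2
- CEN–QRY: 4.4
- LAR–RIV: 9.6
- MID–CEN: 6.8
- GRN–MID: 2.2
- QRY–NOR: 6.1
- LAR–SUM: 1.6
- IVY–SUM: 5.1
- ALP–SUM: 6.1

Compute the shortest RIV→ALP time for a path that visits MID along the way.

Shortest RIV→MID: RIV → CEN → SUM → GRN → MID = 7.2
Shortest MID→ALP: MID → DOK → ALP = 6.9
Total via MID: 7.2 + 6.9 = 14.1 min.

14.1 min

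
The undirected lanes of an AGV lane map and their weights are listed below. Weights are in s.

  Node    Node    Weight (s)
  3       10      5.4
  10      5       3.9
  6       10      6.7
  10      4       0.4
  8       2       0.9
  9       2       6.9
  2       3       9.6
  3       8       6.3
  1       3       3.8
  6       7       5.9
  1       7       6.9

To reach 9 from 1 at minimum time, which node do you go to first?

Candidate routes:
1 → 3 → 2 → 9: 3.8+9.6+6.9 = 20.3
1 → 7 → 6 → 10 → 3 → 8 → 2 → 9: 6.9+5.9+6.7+5.4+6.3+0.9+6.9 = 39
1 → 3 → 8 → 2 → 9: 3.8+6.3+0.9+6.9 = 17.9
Cheapest is 1 → 3 → 8 → 2 → 9 at 17.9 s.
So from 1 the first move is to 3.

3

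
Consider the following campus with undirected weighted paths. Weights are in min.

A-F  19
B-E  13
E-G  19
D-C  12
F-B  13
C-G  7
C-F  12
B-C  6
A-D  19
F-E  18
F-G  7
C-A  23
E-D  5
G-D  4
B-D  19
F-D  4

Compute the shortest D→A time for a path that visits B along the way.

Shortest D→B: D–F–B = 17
Shortest B→A: B–C–A = 29
Total via B: 17 + 29 = 46 min.

46 min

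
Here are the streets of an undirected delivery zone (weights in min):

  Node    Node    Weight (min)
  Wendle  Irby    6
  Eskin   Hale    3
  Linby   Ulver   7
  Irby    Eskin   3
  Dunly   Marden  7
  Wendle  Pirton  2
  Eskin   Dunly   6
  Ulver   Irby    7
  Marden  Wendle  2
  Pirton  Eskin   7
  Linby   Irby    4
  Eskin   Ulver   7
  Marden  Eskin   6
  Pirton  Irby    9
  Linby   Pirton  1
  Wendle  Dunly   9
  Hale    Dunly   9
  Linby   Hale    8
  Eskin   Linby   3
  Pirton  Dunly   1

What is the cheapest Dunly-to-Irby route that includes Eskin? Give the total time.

8 min

Best Dunly to Eskin: Dunly–Pirton–Linby–Eskin costing 5
Best Eskin to Irby: Eskin–Irby costing 3
Total via Eskin: 5 + 3 = 8 min.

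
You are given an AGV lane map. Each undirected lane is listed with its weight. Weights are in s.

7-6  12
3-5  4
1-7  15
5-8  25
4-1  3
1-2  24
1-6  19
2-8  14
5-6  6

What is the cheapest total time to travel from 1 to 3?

29 s

Shortest distances from 1:
1: 0
4: 3  (via 1)
7: 15  (via 1)
6: 19  (via 1)
2: 24  (via 1)
5: 25  (via 6)
3: 29  (via 5)
Shortest route: 1 → 6 → 5 → 3 = 29 s.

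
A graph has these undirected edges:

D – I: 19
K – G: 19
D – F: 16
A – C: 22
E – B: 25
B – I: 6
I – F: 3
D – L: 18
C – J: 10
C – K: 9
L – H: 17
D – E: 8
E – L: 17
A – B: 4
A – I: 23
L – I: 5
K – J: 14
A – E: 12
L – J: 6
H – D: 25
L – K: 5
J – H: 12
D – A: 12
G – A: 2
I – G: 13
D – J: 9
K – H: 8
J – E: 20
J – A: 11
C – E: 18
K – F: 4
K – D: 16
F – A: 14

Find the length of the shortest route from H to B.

Settle nodes by increasing distance from H:
H: 0
K: 8  (via H)
F: 12  (via K)
J: 12  (via H)
L: 13  (via K)
I: 15  (via F)
C: 17  (via K)
B: 21  (via I)
Shortest route: H → K → F → I → B = 21.

21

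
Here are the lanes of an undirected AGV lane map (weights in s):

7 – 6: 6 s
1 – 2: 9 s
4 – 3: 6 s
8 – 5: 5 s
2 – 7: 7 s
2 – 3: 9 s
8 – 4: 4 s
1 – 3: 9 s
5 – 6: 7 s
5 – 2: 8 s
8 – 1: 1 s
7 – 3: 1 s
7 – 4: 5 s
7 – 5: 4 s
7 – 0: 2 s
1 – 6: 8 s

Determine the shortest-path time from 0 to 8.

11 s

Settle nodes by increasing distance from 0:
0: 0
7: 2  (via 0)
3: 3  (via 7)
5: 6  (via 7)
4: 7  (via 7)
6: 8  (via 7)
2: 9  (via 7)
8: 11  (via 5)
Shortest route: 0–7–5–8 = 11 s.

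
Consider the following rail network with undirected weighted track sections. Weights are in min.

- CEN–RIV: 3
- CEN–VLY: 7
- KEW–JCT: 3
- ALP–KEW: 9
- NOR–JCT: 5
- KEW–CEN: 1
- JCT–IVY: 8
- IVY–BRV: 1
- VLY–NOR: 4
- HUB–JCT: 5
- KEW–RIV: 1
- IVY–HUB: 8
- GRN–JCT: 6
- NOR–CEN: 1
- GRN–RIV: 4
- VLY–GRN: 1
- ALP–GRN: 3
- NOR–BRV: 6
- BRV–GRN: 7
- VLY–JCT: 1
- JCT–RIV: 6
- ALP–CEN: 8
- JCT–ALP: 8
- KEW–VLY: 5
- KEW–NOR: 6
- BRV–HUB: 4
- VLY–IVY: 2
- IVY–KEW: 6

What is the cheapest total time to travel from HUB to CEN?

9 min

Compare a few routes:
HUB → BRV → NOR → CEN: 4+6+1 = 11
HUB → JCT → KEW → CEN: 5+3+1 = 9
Cheapest is HUB → JCT → KEW → CEN at 9 min.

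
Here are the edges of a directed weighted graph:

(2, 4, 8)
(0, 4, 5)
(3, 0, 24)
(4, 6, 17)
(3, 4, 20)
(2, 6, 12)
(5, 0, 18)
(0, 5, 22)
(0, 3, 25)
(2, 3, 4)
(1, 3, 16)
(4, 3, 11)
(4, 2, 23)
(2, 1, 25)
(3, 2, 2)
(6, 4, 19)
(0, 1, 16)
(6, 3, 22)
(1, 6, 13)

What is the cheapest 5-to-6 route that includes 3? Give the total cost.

Shortest 5→3: 5–0–4–3 = 34
Shortest 3→6: 3–2–6 = 14
Total via 3: 34 + 14 = 48.

48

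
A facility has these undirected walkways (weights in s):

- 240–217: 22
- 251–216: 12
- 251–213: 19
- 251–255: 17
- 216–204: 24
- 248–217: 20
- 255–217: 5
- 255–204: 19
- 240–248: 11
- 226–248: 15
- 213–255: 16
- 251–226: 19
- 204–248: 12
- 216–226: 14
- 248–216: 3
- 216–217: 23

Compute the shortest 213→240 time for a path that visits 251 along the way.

45 s

Shortest 213→251: 213–251 = 19
Shortest 251→240: 251–216–248–240 = 26
Total via 251: 19 + 26 = 45 s.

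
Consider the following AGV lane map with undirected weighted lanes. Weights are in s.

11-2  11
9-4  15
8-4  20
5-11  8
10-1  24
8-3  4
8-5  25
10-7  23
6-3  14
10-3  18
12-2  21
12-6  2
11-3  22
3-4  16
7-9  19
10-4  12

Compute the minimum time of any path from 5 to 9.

60 s

Running Dijkstra from 5:
5: 0
11: 8  (via 5)
2: 19  (via 11)
8: 25  (via 5)
3: 29  (via 8)
12: 40  (via 2)
6: 42  (via 12)
4: 45  (via 8)
10: 47  (via 3)
9: 60  (via 4)
Shortest route: 5–8–4–9 = 60 s.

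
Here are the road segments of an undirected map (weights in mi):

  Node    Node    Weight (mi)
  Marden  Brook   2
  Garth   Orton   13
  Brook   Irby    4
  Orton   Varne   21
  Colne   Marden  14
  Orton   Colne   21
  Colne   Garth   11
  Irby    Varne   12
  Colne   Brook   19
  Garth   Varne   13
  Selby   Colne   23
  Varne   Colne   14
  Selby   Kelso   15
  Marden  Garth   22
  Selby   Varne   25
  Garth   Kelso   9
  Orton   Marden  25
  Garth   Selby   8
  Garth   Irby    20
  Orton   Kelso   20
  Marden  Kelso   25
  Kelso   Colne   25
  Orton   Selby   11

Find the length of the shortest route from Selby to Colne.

Settle nodes by increasing distance from Selby:
Selby: 0
Garth: 8  (via Selby)
Orton: 11  (via Selby)
Kelso: 15  (via Selby)
Colne: 19  (via Garth)
Shortest route: Selby → Garth → Colne = 19 mi.

19 mi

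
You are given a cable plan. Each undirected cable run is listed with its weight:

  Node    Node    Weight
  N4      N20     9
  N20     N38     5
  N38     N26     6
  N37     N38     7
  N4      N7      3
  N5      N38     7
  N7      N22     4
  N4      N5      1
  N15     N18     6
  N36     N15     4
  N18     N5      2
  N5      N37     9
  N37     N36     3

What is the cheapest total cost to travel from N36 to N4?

Running Dijkstra from N36:
N36: 0
N37: 3  (via N36)
N15: 4  (via N36)
N18: 10  (via N15)
N38: 10  (via N37)
N5: 12  (via N37)
N4: 13  (via N5)
Shortest route: N36–N37–N5–N4 = 13.

13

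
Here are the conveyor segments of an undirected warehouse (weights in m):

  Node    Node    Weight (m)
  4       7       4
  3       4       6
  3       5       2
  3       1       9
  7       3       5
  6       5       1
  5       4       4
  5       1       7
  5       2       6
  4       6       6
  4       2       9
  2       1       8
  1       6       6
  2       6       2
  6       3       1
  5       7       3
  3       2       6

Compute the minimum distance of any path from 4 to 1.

11 m

Candidate routes:
4–5–1: 4+7 = 11
4–6–1: 6+6 = 12
4–3–6–1: 6+1+6 = 13
The minimum is 11 m via 4–5–1.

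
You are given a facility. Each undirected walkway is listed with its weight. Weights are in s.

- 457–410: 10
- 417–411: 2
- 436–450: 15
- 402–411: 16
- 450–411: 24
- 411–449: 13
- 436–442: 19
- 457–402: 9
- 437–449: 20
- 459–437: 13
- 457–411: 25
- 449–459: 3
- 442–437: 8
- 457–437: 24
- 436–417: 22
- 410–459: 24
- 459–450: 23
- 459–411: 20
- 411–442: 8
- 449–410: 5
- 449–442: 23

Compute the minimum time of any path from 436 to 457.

49 s

Shortest distances from 436:
436: 0
450: 15  (via 436)
442: 19  (via 436)
417: 22  (via 436)
411: 24  (via 417)
437: 27  (via 442)
449: 37  (via 411)
459: 38  (via 450)
402: 40  (via 411)
410: 42  (via 449)
457: 49  (via 411)
Shortest route: 436 → 417 → 411 → 457 = 49 s.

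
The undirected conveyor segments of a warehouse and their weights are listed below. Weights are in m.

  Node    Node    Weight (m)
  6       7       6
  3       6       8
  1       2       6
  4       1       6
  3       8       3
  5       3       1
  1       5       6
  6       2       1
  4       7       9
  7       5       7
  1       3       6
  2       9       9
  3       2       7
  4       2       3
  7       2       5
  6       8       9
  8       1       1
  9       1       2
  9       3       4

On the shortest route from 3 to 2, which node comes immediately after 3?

Enumerating some paths:
3 → 6 → 2: 8+1 = 9
3 → 2: 7 = 7
The minimum is 7 m via 3 → 2.
So from 3 the first move is to 2.

2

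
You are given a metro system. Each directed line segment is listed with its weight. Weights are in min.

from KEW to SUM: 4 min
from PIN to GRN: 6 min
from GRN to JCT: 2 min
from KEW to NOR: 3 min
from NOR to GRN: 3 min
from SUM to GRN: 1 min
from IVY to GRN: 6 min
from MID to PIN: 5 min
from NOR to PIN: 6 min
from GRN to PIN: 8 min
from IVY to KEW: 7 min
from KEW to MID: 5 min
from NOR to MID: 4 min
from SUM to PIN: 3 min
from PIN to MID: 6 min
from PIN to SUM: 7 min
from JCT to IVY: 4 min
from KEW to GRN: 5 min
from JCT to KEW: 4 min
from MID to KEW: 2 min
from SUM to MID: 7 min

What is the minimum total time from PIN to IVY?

12 min

Shortest distances from PIN:
PIN: 0
GRN: 6  (via PIN)
MID: 6  (via PIN)
SUM: 7  (via PIN)
JCT: 8  (via GRN)
KEW: 8  (via MID)
NOR: 11  (via KEW)
IVY: 12  (via JCT)
Shortest route: PIN → GRN → JCT → IVY = 12 min.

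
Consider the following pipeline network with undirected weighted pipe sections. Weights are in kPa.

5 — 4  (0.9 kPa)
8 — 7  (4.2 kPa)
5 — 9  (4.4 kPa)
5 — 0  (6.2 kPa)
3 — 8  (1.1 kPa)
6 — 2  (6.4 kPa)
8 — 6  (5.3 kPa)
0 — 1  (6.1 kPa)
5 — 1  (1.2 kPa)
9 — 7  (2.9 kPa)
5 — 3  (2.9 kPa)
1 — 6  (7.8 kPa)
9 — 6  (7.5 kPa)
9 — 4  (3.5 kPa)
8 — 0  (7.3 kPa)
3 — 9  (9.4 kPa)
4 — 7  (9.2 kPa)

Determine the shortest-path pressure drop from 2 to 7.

15.9 kPa

Shortest distances from 2:
2: 0
6: 6.4  (via 2)
8: 11.7  (via 6)
3: 12.8  (via 8)
9: 13.9  (via 6)
1: 14.2  (via 6)
5: 15.4  (via 1)
7: 15.9  (via 8)
Shortest route: 2 → 6 → 8 → 7 = 15.9 kPa.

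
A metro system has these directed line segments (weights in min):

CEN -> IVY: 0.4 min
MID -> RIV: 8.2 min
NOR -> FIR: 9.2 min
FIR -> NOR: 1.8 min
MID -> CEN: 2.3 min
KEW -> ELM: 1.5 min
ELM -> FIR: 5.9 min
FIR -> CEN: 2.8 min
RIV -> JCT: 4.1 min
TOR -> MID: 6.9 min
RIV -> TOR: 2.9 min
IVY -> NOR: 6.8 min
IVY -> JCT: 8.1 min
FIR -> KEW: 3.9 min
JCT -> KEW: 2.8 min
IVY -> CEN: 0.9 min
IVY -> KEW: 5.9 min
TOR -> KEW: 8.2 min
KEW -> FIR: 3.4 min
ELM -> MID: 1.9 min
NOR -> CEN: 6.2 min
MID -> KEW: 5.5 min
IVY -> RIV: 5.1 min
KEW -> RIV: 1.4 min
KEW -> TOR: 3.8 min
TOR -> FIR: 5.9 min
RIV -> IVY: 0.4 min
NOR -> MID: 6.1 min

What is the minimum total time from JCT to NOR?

Compare a few routes:
JCT–KEW–FIR–NOR: 2.8+3.4+1.8 = 8
JCT–KEW–ELM–FIR–NOR: 2.8+1.5+5.9+1.8 = 12
JCT–KEW–RIV–IVY–NOR: 2.8+1.4+0.4+6.8 = 11.4
The minimum is 8 min via JCT–KEW–FIR–NOR.

8 min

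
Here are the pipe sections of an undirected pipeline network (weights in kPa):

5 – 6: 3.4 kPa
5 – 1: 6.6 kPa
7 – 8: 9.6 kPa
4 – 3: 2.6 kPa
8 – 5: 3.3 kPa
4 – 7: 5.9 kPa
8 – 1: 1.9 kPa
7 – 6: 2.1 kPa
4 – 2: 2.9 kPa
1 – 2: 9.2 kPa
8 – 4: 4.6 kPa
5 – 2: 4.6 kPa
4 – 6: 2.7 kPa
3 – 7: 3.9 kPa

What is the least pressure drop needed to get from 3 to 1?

Running Dijkstra from 3:
3: 0
4: 2.6  (via 3)
7: 3.9  (via 3)
6: 5.3  (via 4)
2: 5.5  (via 4)
8: 7.2  (via 4)
5: 8.7  (via 6)
1: 9.1  (via 8)
Shortest route: 3–4–8–1 = 9.1 kPa.

9.1 kPa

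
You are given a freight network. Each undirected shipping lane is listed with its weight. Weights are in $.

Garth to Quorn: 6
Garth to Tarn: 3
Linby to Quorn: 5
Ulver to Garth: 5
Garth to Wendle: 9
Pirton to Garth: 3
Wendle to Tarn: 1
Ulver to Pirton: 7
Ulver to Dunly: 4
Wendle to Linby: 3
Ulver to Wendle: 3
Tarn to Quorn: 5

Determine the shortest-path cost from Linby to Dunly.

$10

Compare a few routes:
Linby - Quorn - Tarn - Wendle - Ulver - Dunly: 5+5+1+3+4 = 18
Linby - Wendle - Ulver - Dunly: 3+3+4 = 10
Linby - Wendle - Tarn - Garth - Ulver - Dunly: 3+1+3+5+4 = 16
Cheapest is Linby - Wendle - Ulver - Dunly at $10.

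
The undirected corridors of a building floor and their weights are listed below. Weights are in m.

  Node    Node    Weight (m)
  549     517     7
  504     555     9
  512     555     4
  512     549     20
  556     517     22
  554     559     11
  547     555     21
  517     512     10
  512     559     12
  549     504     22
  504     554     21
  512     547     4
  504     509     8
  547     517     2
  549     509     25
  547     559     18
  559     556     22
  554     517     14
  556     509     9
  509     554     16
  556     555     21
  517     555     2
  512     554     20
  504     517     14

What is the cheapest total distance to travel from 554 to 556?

25 m

Shortest distances from 554:
554: 0
559: 11  (via 554)
517: 14  (via 554)
547: 16  (via 517)
509: 16  (via 554)
555: 16  (via 517)
512: 20  (via 554)
504: 21  (via 554)
549: 21  (via 517)
556: 25  (via 509)
Shortest route: 554–509–556 = 25 m.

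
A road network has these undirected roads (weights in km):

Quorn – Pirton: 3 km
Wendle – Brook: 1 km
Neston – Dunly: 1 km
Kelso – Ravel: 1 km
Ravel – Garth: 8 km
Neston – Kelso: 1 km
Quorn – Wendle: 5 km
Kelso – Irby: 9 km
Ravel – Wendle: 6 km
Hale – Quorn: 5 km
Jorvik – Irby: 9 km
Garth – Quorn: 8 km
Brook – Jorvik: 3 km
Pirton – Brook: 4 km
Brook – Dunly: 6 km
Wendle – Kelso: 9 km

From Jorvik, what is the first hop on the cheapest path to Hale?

Candidate routes:
Jorvik–Brook–Wendle–Quorn–Hale: 3+1+5+5 = 14
Jorvik–Brook–Pirton–Quorn–Hale: 3+4+3+5 = 15
The minimum is 14 km via Jorvik–Brook–Wendle–Quorn–Hale.
So from Jorvik the first move is to Brook.

Brook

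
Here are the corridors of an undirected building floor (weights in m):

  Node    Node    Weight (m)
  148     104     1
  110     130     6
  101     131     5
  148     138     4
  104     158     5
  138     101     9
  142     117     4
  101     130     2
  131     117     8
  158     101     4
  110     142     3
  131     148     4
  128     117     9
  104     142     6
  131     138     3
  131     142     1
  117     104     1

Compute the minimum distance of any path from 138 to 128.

15 m

Compare a few routes:
138 - 148 - 104 - 117 - 128: 4+1+1+9 = 15
138 - 131 - 142 - 117 - 128: 3+1+4+9 = 17
138 - 131 - 148 - 104 - 117 - 128: 3+4+1+1+9 = 18
138 - 131 - 117 - 128: 3+8+9 = 20
Cheapest is 138 - 148 - 104 - 117 - 128 at 15 m.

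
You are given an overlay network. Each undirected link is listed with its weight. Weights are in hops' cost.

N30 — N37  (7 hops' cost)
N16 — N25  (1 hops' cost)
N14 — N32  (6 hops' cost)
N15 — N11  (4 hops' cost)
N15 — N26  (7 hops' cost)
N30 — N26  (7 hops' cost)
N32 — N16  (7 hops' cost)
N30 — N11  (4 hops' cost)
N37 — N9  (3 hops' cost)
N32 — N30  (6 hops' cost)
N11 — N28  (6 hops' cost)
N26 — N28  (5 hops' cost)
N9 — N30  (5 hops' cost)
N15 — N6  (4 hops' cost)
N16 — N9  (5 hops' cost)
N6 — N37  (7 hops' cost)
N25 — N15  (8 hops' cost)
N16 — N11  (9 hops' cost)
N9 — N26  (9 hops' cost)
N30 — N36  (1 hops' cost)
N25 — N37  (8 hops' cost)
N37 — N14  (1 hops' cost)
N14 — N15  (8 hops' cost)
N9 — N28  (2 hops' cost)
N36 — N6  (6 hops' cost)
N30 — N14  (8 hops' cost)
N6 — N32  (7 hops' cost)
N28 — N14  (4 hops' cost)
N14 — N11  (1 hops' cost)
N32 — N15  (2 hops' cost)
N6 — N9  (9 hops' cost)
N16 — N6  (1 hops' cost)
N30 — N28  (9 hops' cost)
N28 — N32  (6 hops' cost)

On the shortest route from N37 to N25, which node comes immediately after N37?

Compare a few routes:
N37 - N6 - N16 - N25: 7+1+1 = 9
N37 - N9 - N16 - N25: 3+5+1 = 9
N37 - N25: 8 = 8
The minimum is 8 hops' cost via N37 - N25.
So from N37 the first move is to N25.

N25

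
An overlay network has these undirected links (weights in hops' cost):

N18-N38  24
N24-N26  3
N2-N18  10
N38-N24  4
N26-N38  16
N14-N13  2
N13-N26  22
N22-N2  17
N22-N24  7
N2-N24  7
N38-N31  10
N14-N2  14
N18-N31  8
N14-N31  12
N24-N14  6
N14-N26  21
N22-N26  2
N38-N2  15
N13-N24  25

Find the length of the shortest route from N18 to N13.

22 hops' cost

Compare a few routes:
N18 → N2 → N14 → N13: 10+14+2 = 26
N18 → N31 → N14 → N13: 8+12+2 = 22
N18 → N2 → N24 → N14 → N13: 10+7+6+2 = 25
The minimum is 22 hops' cost via N18 → N31 → N14 → N13.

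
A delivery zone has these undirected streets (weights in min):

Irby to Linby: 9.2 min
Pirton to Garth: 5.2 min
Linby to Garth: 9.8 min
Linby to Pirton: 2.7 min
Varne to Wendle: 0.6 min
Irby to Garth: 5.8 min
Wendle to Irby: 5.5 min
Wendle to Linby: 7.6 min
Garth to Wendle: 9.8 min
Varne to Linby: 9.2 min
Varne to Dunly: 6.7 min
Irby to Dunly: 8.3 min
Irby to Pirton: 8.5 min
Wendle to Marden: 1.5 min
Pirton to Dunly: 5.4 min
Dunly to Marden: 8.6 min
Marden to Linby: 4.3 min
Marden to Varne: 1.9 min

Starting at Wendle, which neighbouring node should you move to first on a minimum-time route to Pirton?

Marden

Compare a few routes:
Wendle–Varne–Marden–Linby–Pirton: 0.6+1.9+4.3+2.7 = 9.5
Wendle–Marden–Linby–Pirton: 1.5+4.3+2.7 = 8.5
Cheapest is Wendle–Marden–Linby–Pirton at 8.5 min.
So from Wendle the first move is to Marden.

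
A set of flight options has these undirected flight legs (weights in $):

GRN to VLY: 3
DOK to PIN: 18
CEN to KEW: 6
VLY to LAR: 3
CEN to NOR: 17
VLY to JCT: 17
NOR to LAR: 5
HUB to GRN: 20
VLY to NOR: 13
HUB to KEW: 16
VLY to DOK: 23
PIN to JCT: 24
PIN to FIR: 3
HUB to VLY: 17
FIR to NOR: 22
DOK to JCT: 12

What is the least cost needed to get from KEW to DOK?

Compare a few routes:
KEW–CEN–NOR–VLY–DOK: 6+17+13+23 = 59
KEW–CEN–NOR–LAR–VLY–JCT–DOK: 6+17+5+3+17+12 = 60
KEW–CEN–NOR–LAR–VLY–DOK: 6+17+5+3+23 = 54
KEW–HUB–VLY–DOK: 16+17+23 = 56
Cheapest is KEW–CEN–NOR–LAR–VLY–DOK at $54.

$54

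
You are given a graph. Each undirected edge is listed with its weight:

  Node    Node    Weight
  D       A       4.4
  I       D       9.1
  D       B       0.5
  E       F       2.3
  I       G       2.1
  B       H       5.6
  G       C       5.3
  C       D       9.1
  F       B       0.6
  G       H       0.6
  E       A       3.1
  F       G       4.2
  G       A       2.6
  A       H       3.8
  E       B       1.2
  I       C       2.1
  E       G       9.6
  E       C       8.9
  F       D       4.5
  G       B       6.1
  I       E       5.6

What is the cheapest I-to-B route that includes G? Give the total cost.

Shortest I→G: I–G = 2.1
Best G to B: G–F–B costing 4.8
Total via G: 2.1 + 4.8 = 6.9.

6.9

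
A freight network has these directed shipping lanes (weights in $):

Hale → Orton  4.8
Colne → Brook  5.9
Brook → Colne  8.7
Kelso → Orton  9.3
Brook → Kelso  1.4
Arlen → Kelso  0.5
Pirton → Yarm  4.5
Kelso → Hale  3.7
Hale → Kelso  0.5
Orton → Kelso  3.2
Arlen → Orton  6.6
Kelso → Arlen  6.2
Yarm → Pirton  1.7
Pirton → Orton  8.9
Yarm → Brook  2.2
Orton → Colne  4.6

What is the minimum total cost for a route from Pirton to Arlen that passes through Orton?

Shortest Pirton→Orton: Pirton–Orton = 8.9
Best Orton to Arlen: Orton–Kelso–Arlen costing 9.4
Total via Orton: 8.9 + 9.4 = $18.3.

$18.3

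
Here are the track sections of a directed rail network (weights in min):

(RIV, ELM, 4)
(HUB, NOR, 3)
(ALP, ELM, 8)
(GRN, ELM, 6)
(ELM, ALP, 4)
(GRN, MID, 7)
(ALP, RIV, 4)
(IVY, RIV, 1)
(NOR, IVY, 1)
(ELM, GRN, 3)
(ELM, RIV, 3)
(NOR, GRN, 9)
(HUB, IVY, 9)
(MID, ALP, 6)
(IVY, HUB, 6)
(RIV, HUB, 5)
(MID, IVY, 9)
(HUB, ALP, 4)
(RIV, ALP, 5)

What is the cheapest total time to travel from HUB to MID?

19 min

Enumerating some paths:
HUB - NOR - GRN - MID: 3+9+7 = 19
HUB - IVY - RIV - ELM - GRN - MID: 9+1+4+3+7 = 24
HUB - ALP - ELM - GRN - MID: 4+8+3+7 = 22
HUB - ALP - RIV - ELM - GRN - MID: 4+4+4+3+7 = 22
Cheapest is HUB - NOR - GRN - MID at 19 min.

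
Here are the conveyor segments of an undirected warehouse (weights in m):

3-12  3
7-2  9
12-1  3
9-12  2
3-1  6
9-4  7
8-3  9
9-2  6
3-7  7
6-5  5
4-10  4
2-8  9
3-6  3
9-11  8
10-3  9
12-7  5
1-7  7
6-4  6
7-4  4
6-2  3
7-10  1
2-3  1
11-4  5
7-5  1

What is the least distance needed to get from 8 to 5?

17 m

Settle nodes by increasing distance from 8:
8: 0
2: 9  (via 8)
3: 9  (via 8)
6: 12  (via 2)
12: 12  (via 3)
9: 14  (via 12)
1: 15  (via 3)
7: 16  (via 3)
5: 17  (via 6)
Shortest route: 8 → 2 → 6 → 5 = 17 m.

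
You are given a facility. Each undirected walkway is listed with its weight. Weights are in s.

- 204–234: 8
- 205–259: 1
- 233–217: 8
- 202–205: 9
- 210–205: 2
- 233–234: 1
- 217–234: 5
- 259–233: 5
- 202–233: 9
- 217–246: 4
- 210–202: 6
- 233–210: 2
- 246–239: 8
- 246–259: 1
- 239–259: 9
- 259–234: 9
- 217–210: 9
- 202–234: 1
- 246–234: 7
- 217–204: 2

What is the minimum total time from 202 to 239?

16 s

Candidate routes:
202 → 234 → 246 → 259 → 239: 1+7+1+9 = 18
202 → 234 → 233 → 259 → 239: 1+1+5+9 = 16
Cheapest is 202 → 234 → 233 → 259 → 239 at 16 s.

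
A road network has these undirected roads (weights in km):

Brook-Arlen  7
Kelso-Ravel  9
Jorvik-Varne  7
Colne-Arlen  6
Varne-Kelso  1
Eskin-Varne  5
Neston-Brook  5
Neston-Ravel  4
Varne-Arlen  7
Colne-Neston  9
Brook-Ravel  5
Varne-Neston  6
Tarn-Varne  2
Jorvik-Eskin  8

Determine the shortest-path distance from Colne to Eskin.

Candidate routes:
Colne → Neston → Ravel → Kelso → Varne → Eskin: 9+4+9+1+5 = 28
Colne → Neston → Varne → Eskin: 9+6+5 = 20
Colne → Arlen → Varne → Eskin: 6+7+5 = 18
Cheapest is Colne → Arlen → Varne → Eskin at 18 km.

18 km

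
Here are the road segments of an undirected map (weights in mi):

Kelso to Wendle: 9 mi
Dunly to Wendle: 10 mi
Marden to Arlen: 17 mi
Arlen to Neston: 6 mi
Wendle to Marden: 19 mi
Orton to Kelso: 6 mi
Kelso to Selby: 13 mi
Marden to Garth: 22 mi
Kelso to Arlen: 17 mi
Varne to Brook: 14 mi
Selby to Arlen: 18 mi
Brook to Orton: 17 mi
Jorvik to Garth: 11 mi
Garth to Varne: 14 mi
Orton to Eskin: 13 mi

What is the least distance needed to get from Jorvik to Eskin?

69 mi

Shortest distances from Jorvik:
Jorvik: 0
Garth: 11  (via Jorvik)
Varne: 25  (via Garth)
Marden: 33  (via Garth)
Brook: 39  (via Varne)
Arlen: 50  (via Marden)
Wendle: 52  (via Marden)
Neston: 56  (via Arlen)
Orton: 56  (via Brook)
Kelso: 61  (via Wendle)
Dunly: 62  (via Wendle)
Selby: 68  (via Arlen)
Eskin: 69  (via Orton)
Shortest route: Jorvik → Garth → Varne → Brook → Orton → Eskin = 69 mi.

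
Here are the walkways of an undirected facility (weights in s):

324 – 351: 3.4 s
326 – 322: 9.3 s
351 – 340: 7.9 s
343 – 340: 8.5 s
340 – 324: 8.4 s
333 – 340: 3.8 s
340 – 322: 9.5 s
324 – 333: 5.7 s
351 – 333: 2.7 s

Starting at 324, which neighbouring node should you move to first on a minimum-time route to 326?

Enumerating some paths:
324–333–340–322–326: 5.7+3.8+9.5+9.3 = 28.3
324–351–333–340–322–326: 3.4+2.7+3.8+9.5+9.3 = 28.7
324–340–322–326: 8.4+9.5+9.3 = 27.2
The minimum is 27.2 s via 324–340–322–326.
So from 324 the first move is to 340.

340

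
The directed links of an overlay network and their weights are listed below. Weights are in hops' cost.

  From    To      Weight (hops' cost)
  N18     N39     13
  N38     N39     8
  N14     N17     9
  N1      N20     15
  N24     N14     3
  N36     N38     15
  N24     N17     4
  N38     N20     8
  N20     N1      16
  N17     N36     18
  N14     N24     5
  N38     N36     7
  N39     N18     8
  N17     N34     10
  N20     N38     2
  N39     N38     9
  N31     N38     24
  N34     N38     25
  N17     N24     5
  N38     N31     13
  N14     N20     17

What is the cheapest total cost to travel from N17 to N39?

Shortest distances from N17:
N17: 0
N24: 5  (via N17)
N14: 8  (via N24)
N34: 10  (via N17)
N36: 18  (via N17)
N20: 25  (via N14)
N38: 27  (via N20)
N39: 35  (via N38)
Shortest route: N17 → N24 → N14 → N20 → N38 → N39 = 35 hops' cost.

35 hops' cost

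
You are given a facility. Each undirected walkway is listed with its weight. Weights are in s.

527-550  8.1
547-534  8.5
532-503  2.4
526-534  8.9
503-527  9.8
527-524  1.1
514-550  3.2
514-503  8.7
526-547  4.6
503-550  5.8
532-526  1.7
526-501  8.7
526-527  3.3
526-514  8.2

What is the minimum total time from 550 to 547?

Running Dijkstra from 550:
550: 0
514: 3.2  (via 550)
503: 5.8  (via 550)
527: 8.1  (via 550)
532: 8.2  (via 503)
524: 9.2  (via 527)
526: 9.9  (via 532)
547: 14.5  (via 526)
Shortest route: 550 → 503 → 532 → 526 → 547 = 14.5 s.

14.5 s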